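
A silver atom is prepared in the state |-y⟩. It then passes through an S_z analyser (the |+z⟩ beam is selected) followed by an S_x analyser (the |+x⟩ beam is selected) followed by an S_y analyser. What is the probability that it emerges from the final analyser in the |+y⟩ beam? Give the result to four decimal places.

First analyser (S_z): from |-y⟩, P(|+z⟩) = 1/2.
After stage 1 the state is |+z⟩; P(|+x⟩) = |⟨+x|+z⟩|² = 1/2.
After stage 2 the state is |+x⟩; P(|+y⟩) = |⟨+y|+x⟩|² = 1/2.
Joint probability = 1/2 × 1/2 × 1/2 = 0.1250.

0.1250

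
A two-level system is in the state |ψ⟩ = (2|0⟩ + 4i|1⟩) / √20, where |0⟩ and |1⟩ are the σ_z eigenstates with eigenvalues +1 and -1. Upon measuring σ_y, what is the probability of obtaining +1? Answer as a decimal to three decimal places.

0.900

|+y⟩ = (|0⟩ + i|1⟩)/√2, so ⟨+y|ψ⟩ = (6) / (√2·√20).
P = |6|² / 40 = 36/40.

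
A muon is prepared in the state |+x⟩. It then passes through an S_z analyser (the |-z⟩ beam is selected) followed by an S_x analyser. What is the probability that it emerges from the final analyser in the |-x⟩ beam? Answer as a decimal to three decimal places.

First analyser (S_z): from |+x⟩, P(|-z⟩) = 1/2.
After stage 1 the state is |-z⟩; P(|-x⟩) = |⟨-x|-z⟩|² = 1/2.
Joint probability = 1/2 × 1/2 = 0.250.

0.250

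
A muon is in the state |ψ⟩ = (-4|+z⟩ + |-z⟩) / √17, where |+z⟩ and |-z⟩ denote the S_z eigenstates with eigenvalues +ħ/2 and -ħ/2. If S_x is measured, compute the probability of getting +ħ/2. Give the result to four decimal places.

|+x⟩ = (|+z⟩ + |-z⟩)/√2, so ⟨+x|ψ⟩ = (-3) / (√2·√17).
P = |-3|² / 34 = 9/34.

0.2647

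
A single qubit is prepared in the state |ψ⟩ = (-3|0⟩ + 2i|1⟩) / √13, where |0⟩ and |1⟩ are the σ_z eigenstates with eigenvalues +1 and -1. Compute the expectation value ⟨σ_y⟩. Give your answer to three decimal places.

⟨σ_y⟩ = 2 Im(a* b)/(|a|²+|b|²) with a = -3, b = 2i.
a* b = -6i, so ⟨σ_y⟩ = -12/13.

-0.923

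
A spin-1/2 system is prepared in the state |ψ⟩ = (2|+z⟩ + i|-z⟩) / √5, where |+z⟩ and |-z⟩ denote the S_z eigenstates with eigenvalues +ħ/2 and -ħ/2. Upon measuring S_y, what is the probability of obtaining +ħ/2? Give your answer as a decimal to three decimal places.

|+y⟩ = (|+z⟩ + i|-z⟩)/√2, so ⟨+y|ψ⟩ = (3) / (√2·√5).
P = |3|² / 10 = 9/10.

0.900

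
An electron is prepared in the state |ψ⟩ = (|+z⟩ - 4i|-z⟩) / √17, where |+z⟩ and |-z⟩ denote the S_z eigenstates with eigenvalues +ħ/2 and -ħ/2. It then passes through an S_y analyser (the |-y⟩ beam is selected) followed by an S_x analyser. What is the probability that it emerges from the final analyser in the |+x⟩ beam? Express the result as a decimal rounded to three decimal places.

First analyser (S_y): P(|-y⟩) = |⟨-y|ψ⟩|² = 25/34.
After stage 1 the state is |-y⟩; P(|+x⟩) = |⟨+x|-y⟩|² = 1/2.
Joint probability = 25/34 × 1/2 = 0.368.

0.368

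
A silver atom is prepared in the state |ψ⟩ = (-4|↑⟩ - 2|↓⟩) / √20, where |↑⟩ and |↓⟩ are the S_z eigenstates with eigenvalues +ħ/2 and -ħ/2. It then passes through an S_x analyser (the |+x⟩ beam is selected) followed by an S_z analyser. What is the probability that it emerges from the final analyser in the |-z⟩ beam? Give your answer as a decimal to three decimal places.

First analyser (S_x): P(|+x⟩) = |⟨+x|ψ⟩|² = 36/40.
After stage 1 the state is |+x⟩; P(|-z⟩) = |⟨-z|+x⟩|² = 1/2.
Joint probability = 36/40 × 1/2 = 0.450.

0.450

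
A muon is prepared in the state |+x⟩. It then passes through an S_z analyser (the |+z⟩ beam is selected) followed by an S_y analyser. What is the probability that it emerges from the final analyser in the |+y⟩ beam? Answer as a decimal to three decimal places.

First analyser (S_z): from |+x⟩, P(|+z⟩) = 1/2.
After stage 1 the state is |+z⟩; P(|+y⟩) = |⟨+y|+z⟩|² = 1/2.
Joint probability = 1/2 × 1/2 = 0.250.

0.250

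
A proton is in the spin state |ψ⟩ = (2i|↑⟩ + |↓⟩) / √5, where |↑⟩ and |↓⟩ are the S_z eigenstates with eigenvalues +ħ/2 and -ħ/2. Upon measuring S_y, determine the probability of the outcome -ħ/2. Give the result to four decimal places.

0.9000

|-y⟩ = (|↑⟩ - i|↓⟩)/√2, so ⟨-y|ψ⟩ = (3i) / (√2·√5).
P = |3i|² / 10 = 9/10.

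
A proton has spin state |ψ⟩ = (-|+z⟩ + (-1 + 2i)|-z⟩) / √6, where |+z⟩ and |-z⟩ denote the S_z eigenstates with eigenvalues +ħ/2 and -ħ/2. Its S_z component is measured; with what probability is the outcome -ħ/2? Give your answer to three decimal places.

0.833

The -ħ/2 outcome corresponds to |-z⟩. Its amplitude in |ψ⟩ is (-1 + 2i)/√6.
P = |-1 + 2i|² / 6 = 5/6.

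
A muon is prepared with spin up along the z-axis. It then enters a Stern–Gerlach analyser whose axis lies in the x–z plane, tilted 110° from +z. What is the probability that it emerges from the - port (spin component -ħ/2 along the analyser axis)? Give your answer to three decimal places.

0.671

For spin-½, the probability of finding spin-up along an axis at angle θ to the initial spin direction is cos²(θ/2); spin-down is sin²(θ/2).
θ = 110°, so P = sin²(55°) ≈ 0.671.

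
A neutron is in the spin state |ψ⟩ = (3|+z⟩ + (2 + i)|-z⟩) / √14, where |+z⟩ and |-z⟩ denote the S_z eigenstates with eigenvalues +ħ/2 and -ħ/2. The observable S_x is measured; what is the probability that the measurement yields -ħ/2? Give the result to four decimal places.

0.0714

|-x⟩ = (|+z⟩ - |-z⟩)/√2, so ⟨-x|ψ⟩ = (1 - i) / (√2·√14).
P = |1 - i|² / 28 = 2/28.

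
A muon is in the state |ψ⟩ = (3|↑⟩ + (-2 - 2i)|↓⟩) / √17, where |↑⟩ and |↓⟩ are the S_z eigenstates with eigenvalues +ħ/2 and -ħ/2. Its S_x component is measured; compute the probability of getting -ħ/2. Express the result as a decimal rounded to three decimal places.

|-x⟩ = (|↑⟩ - |↓⟩)/√2, so ⟨-x|ψ⟩ = (5 + 2i) / (√2·√17).
P = |5 + 2i|² / 34 = 29/34.

0.853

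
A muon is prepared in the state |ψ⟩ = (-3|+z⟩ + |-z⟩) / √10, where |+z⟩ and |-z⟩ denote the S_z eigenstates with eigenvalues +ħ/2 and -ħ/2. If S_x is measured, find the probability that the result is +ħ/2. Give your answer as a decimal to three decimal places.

|+x⟩ = (|+z⟩ + |-z⟩)/√2, so ⟨+x|ψ⟩ = (-2) / (√2·√10).
P = |-2|² / 20 = 4/20.

0.200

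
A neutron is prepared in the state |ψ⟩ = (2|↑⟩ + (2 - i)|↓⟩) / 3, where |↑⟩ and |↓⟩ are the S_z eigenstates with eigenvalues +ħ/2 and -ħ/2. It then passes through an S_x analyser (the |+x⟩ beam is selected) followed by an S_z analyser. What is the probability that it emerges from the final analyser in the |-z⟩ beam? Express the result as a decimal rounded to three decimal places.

0.472

First analyser (S_x): P(|+x⟩) = |⟨+x|ψ⟩|² = 17/18.
After stage 1 the state is |+x⟩; P(|-z⟩) = |⟨-z|+x⟩|² = 1/2.
Joint probability = 17/18 × 1/2 = 0.472.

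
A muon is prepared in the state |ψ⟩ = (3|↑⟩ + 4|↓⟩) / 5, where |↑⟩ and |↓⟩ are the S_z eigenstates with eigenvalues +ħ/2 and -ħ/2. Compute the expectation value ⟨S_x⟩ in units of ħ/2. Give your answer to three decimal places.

⟨σ_x⟩ = 2 Re(a* b)/(|a|²+|b|²) with a = 3, b = 4.
a* b = 12, so ⟨σ_x⟩ = 24/25.
⟨S_x⟩ = (ħ/2)·⟨σ_x⟩.

0.960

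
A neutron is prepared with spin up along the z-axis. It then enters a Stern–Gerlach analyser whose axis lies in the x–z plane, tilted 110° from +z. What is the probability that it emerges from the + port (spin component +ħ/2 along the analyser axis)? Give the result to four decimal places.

0.3290

For spin-½, the probability of finding spin-up along an axis at angle θ to the initial spin direction is cos²(θ/2); spin-down is sin²(θ/2).
θ = 110°, so P = cos²(55°) ≈ 0.3290.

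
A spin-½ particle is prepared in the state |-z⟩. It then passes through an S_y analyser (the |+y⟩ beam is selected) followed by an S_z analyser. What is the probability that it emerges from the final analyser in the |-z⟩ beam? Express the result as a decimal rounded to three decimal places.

First analyser (S_y): from |-z⟩, P(|+y⟩) = 1/2.
After stage 1 the state is |+y⟩; P(|-z⟩) = |⟨-z|+y⟩|² = 1/2.
Joint probability = 1/2 × 1/2 = 0.250.

0.250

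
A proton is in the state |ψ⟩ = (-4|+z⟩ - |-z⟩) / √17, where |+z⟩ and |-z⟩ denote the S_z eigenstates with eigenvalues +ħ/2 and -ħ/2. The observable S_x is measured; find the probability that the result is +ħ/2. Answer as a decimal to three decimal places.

|+x⟩ = (|+z⟩ + |-z⟩)/√2, so ⟨+x|ψ⟩ = (-5) / (√2·√17).
P = |-5|² / 34 = 25/34.

0.735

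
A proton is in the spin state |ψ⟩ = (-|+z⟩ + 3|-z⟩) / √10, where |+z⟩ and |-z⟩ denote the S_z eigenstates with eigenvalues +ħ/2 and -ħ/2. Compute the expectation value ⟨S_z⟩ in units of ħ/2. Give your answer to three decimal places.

-0.800

⟨σ_z⟩ = |a|² - |b|² divided by |a|²+|b|², with a, b the |+z⟩, |-z⟩ amplitudes.
= (1 - 9)/10 = -8/10.
⟨S_z⟩ = (ħ/2)·⟨σ_z⟩.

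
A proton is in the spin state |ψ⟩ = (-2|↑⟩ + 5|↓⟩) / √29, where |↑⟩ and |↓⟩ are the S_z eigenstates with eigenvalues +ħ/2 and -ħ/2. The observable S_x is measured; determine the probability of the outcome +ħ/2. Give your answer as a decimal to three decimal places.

0.155

|+x⟩ = (|↑⟩ + |↓⟩)/√2, so ⟨+x|ψ⟩ = (3) / (√2·√29).
P = |3|² / 58 = 9/58.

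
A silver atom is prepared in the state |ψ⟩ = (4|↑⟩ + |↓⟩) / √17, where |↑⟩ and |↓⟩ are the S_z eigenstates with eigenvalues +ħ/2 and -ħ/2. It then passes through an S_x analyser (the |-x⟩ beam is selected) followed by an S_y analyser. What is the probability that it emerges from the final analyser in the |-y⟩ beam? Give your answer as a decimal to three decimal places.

0.132

First analyser (S_x): P(|-x⟩) = |⟨-x|ψ⟩|² = 9/34.
After stage 1 the state is |-x⟩; P(|-y⟩) = |⟨-y|-x⟩|² = 1/2.
Joint probability = 9/34 × 1/2 = 0.132.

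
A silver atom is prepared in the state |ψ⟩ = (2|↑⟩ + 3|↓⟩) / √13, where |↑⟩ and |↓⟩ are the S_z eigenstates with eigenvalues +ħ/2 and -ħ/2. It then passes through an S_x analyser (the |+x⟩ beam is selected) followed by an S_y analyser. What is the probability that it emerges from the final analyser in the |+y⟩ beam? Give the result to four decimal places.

0.4808

First analyser (S_x): P(|+x⟩) = |⟨+x|ψ⟩|² = 25/26.
After stage 1 the state is |+x⟩; P(|+y⟩) = |⟨+y|+x⟩|² = 1/2.
Joint probability = 25/26 × 1/2 = 0.4808.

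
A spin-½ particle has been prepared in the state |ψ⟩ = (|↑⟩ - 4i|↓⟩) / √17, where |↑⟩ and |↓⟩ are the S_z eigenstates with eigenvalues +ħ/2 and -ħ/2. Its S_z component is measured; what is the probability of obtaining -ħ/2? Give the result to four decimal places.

The -ħ/2 outcome corresponds to |↓⟩. Its amplitude in |ψ⟩ is -4i/√17.
P = |-4i|² / 17 = 16/17.

0.9412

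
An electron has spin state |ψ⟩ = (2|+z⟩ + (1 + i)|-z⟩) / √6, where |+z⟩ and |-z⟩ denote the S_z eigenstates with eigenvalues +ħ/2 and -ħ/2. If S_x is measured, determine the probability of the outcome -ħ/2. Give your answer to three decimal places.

0.167

|-x⟩ = (|+z⟩ - |-z⟩)/√2, so ⟨-x|ψ⟩ = (1 - i) / (√2·√6).
P = |1 - i|² / 12 = 2/12.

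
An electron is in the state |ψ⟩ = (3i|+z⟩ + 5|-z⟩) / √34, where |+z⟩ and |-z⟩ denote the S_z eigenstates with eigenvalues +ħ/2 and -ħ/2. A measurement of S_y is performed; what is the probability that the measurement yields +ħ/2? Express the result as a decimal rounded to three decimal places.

0.059

|+y⟩ = (|+z⟩ + i|-z⟩)/√2, so ⟨+y|ψ⟩ = (-2i) / (√2·√34).
P = |-2i|² / 68 = 4/68.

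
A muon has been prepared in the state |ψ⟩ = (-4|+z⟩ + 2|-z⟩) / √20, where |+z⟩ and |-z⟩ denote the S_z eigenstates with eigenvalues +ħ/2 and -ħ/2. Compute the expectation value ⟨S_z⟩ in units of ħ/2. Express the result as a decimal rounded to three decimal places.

0.600

⟨σ_z⟩ = |a|² - |b|² divided by |a|²+|b|², with a, b the |+z⟩, |-z⟩ amplitudes.
= (16 - 4)/20 = 12/20.
⟨S_z⟩ = (ħ/2)·⟨σ_z⟩.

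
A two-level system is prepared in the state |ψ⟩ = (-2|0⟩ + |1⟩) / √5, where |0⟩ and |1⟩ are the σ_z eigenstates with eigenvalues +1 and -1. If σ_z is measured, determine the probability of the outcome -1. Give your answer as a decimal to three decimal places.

The -1 outcome corresponds to |1⟩. Its amplitude in |ψ⟩ is 1/√5.
P = |1|² / 5 = 1/5.

0.200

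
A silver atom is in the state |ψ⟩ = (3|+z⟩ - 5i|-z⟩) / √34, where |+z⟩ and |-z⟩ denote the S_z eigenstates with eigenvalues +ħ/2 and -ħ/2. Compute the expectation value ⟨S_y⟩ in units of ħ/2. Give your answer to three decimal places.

⟨σ_y⟩ = 2 Im(a* b)/(|a|²+|b|²) with a = 3, b = -5i.
a* b = -15i, so ⟨σ_y⟩ = -30/34.
⟨S_y⟩ = (ħ/2)·⟨σ_y⟩.

-0.882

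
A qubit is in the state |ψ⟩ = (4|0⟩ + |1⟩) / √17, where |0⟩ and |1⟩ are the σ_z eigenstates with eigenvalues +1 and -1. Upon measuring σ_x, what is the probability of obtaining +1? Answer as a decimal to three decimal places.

|+x⟩ = (|0⟩ + |1⟩)/√2, so ⟨+x|ψ⟩ = (5) / (√2·√17).
P = |5|² / 34 = 25/34.

0.735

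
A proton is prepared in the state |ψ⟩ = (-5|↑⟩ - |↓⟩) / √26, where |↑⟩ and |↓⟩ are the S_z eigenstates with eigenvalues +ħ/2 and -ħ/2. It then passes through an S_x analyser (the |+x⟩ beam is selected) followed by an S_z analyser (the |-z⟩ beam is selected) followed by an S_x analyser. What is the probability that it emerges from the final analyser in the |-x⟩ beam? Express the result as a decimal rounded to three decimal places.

0.173

First analyser (S_x): P(|+x⟩) = |⟨+x|ψ⟩|² = 36/52.
After stage 1 the state is |+x⟩; P(|-z⟩) = |⟨-z|+x⟩|² = 1/2.
After stage 2 the state is |-z⟩; P(|-x⟩) = |⟨-x|-z⟩|² = 1/2.
Joint probability = 36/52 × 1/2 × 1/2 = 0.173.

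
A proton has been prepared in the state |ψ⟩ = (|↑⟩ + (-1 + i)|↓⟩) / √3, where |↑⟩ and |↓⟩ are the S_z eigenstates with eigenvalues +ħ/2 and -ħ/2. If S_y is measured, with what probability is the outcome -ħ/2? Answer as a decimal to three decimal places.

0.167

|-y⟩ = (|↑⟩ - i|↓⟩)/√2, so ⟨-y|ψ⟩ = (-i) / (√2·√3).
P = |-i|² / 6 = 1/6.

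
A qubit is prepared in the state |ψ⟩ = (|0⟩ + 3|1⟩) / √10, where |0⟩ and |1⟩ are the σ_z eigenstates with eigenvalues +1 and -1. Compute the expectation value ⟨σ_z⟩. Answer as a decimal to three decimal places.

-0.800

⟨σ_z⟩ = |a|² - |b|² divided by |a|²+|b|², with a, b the |0⟩, |1⟩ amplitudes.
= (1 - 9)/10 = -8/10.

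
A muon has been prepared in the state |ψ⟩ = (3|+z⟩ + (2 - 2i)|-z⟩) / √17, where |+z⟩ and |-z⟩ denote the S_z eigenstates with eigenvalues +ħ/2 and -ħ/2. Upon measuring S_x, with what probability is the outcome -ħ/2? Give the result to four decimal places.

0.1471

|-x⟩ = (|+z⟩ - |-z⟩)/√2, so ⟨-x|ψ⟩ = (1 + 2i) / (√2·√17).
P = |1 + 2i|² / 34 = 5/34.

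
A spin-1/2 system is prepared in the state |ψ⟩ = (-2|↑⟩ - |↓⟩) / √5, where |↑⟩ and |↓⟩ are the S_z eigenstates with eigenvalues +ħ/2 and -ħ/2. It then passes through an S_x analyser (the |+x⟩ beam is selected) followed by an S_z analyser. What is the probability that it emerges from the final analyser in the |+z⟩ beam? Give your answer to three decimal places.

First analyser (S_x): P(|+x⟩) = |⟨+x|ψ⟩|² = 9/10.
After stage 1 the state is |+x⟩; P(|+z⟩) = |⟨+z|+x⟩|² = 1/2.
Joint probability = 9/10 × 1/2 = 0.450.

0.450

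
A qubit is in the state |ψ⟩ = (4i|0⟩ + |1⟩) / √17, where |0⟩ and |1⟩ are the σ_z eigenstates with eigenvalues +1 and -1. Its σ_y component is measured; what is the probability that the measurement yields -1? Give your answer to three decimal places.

0.735

|-y⟩ = (|0⟩ - i|1⟩)/√2, so ⟨-y|ψ⟩ = (5i) / (√2·√17).
P = |5i|² / 34 = 25/34.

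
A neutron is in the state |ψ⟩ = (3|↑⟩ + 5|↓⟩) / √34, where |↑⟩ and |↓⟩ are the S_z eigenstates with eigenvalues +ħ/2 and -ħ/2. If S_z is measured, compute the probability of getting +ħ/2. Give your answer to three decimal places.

0.265

The +ħ/2 outcome corresponds to |↑⟩. Its amplitude in |ψ⟩ is 3/√34.
P = |3|² / 34 = 9/34.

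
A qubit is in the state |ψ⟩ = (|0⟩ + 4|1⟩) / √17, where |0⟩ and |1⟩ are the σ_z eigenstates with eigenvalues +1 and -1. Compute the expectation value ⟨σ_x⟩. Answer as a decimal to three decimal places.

⟨σ_x⟩ = 2 Re(a* b)/(|a|²+|b|²) with a = 1, b = 4.
a* b = 4, so ⟨σ_x⟩ = 8/17.

0.471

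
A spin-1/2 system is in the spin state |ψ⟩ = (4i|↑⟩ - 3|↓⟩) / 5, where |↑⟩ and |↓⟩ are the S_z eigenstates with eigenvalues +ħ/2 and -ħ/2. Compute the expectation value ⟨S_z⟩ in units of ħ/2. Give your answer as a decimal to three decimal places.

⟨σ_z⟩ = |a|² - |b|² divided by |a|²+|b|², with a, b the |↑⟩, |↓⟩ amplitudes.
= (16 - 9)/25 = 7/25.
⟨S_z⟩ = (ħ/2)·⟨σ_z⟩.

0.280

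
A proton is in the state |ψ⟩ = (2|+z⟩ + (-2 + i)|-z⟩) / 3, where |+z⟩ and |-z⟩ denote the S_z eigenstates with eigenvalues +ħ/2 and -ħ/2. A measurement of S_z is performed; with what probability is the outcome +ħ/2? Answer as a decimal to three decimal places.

The +ħ/2 outcome corresponds to |+z⟩. Its amplitude in |ψ⟩ is 2/3.
P = |2|² / 9 = 4/9.

0.444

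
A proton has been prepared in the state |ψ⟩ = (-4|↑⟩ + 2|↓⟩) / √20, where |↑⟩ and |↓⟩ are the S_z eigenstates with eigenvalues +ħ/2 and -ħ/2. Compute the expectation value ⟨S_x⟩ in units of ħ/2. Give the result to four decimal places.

-0.8000

⟨σ_x⟩ = 2 Re(a* b)/(|a|²+|b|²) with a = -4, b = 2.
a* b = -8, so ⟨σ_x⟩ = -16/20.
⟨S_x⟩ = (ħ/2)·⟨σ_x⟩.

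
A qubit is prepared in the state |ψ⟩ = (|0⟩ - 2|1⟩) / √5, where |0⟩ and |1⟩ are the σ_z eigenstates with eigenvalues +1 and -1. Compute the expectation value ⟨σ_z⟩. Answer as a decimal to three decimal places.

-0.600

⟨σ_z⟩ = |a|² - |b|² divided by |a|²+|b|², with a, b the |0⟩, |1⟩ amplitudes.
= (1 - 4)/5 = -3/5.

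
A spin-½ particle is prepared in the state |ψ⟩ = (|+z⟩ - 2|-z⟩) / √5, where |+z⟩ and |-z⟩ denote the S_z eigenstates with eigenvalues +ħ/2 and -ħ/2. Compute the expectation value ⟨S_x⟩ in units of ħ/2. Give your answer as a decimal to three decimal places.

⟨σ_x⟩ = 2 Re(a* b)/(|a|²+|b|²) with a = 1, b = -2.
a* b = -2, so ⟨σ_x⟩ = -4/5.
⟨S_x⟩ = (ħ/2)·⟨σ_x⟩.

-0.800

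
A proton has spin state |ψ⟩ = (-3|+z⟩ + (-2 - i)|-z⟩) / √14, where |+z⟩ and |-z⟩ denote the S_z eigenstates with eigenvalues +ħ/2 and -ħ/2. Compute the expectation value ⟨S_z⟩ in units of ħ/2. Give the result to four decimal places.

⟨σ_z⟩ = |a|² - |b|² divided by |a|²+|b|², with a, b the |+z⟩, |-z⟩ amplitudes.
= (9 - 5)/14 = 4/14.
⟨S_z⟩ = (ħ/2)·⟨σ_z⟩.

0.2857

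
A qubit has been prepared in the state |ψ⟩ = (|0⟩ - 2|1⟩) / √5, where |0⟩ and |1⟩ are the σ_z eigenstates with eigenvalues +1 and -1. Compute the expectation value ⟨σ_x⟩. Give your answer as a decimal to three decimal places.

-0.800

⟨σ_x⟩ = 2 Re(a* b)/(|a|²+|b|²) with a = 1, b = -2.
a* b = -2, so ⟨σ_x⟩ = -4/5.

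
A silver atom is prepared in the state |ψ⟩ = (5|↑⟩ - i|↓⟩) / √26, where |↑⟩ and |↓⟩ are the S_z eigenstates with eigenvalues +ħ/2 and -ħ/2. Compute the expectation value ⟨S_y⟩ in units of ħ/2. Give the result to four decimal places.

⟨σ_y⟩ = 2 Im(a* b)/(|a|²+|b|²) with a = 5, b = -i.
a* b = -5i, so ⟨σ_y⟩ = -10/26.
⟨S_y⟩ = (ħ/2)·⟨σ_y⟩.

-0.3846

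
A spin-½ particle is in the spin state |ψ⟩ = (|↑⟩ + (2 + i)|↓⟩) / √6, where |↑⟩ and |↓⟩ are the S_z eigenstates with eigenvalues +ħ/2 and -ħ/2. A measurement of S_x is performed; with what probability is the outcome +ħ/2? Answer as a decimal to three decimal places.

0.833

|+x⟩ = (|↑⟩ + |↓⟩)/√2, so ⟨+x|ψ⟩ = (3 + i) / (√2·√6).
P = |3 + i|² / 12 = 10/12.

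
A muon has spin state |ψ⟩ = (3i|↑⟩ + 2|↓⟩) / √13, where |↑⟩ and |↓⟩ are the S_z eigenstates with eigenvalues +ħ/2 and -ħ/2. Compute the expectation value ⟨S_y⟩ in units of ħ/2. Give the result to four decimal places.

⟨σ_y⟩ = 2 Im(a* b)/(|a|²+|b|²) with a = 3i, b = 2.
a* b = -6i, so ⟨σ_y⟩ = -12/13.
⟨S_y⟩ = (ħ/2)·⟨σ_y⟩.

-0.9231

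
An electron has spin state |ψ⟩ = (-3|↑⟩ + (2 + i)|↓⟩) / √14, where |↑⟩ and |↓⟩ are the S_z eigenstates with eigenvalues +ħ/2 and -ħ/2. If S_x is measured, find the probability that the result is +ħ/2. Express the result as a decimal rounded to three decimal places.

0.071

|+x⟩ = (|↑⟩ + |↓⟩)/√2, so ⟨+x|ψ⟩ = (-1 + i) / (√2·√14).
P = |-1 + i|² / 28 = 2/28.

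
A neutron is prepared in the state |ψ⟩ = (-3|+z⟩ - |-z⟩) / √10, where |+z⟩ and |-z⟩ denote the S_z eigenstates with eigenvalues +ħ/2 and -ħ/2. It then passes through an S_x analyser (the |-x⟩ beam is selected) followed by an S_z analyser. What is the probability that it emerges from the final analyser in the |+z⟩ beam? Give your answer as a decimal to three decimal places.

0.100

First analyser (S_x): P(|-x⟩) = |⟨-x|ψ⟩|² = 4/20.
After stage 1 the state is |-x⟩; P(|+z⟩) = |⟨+z|-x⟩|² = 1/2.
Joint probability = 4/20 × 1/2 = 0.100.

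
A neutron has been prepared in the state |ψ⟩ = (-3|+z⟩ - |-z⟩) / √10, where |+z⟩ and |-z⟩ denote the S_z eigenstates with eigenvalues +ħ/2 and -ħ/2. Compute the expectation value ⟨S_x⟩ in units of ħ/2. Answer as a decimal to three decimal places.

⟨σ_x⟩ = 2 Re(a* b)/(|a|²+|b|²) with a = -3, b = -1.
a* b = 3, so ⟨σ_x⟩ = 6/10.
⟨S_x⟩ = (ħ/2)·⟨σ_x⟩.

0.600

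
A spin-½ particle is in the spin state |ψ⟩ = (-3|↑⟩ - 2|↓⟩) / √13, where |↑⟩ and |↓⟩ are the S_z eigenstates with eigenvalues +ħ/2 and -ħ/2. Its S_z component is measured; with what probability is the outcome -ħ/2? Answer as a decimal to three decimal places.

0.308

The -ħ/2 outcome corresponds to |↓⟩. Its amplitude in |ψ⟩ is -2/√13.
P = |-2|² / 13 = 4/13.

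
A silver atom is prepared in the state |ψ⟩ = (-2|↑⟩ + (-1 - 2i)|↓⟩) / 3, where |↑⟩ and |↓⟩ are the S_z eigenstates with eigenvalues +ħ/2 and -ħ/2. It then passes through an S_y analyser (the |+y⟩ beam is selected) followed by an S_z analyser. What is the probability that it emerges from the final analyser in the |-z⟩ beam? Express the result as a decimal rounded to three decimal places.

First analyser (S_y): P(|+y⟩) = |⟨+y|ψ⟩|² = 17/18.
After stage 1 the state is |+y⟩; P(|-z⟩) = |⟨-z|+y⟩|² = 1/2.
Joint probability = 17/18 × 1/2 = 0.472.

0.472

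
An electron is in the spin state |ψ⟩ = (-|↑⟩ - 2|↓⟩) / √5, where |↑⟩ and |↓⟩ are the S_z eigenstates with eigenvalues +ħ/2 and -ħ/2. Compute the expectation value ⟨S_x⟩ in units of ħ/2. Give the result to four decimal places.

0.8000

⟨σ_x⟩ = 2 Re(a* b)/(|a|²+|b|²) with a = -1, b = -2.
a* b = 2, so ⟨σ_x⟩ = 4/5.
⟨S_x⟩ = (ħ/2)·⟨σ_x⟩.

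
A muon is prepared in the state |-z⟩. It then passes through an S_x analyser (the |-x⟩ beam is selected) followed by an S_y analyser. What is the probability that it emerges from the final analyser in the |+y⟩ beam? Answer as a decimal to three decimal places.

0.250

First analyser (S_x): from |-z⟩, P(|-x⟩) = 1/2.
After stage 1 the state is |-x⟩; P(|+y⟩) = |⟨+y|-x⟩|² = 1/2.
Joint probability = 1/2 × 1/2 = 0.250.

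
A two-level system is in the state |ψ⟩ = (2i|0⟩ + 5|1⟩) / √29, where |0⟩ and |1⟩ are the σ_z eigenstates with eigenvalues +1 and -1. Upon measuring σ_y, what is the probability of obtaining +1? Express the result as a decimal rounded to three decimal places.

|+y⟩ = (|0⟩ + i|1⟩)/√2, so ⟨+y|ψ⟩ = (-3i) / (√2·√29).
P = |-3i|² / 58 = 9/58.

0.155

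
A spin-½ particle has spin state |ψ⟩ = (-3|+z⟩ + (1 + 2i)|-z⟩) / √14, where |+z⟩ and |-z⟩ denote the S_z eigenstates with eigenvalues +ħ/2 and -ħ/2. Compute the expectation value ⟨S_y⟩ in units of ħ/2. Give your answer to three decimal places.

⟨σ_y⟩ = 2 Im(a* b)/(|a|²+|b|²) with a = -3, b = (1 + 2i).
a* b = (-3 - 6i), so ⟨σ_y⟩ = -12/14.
⟨S_y⟩ = (ħ/2)·⟨σ_y⟩.

-0.857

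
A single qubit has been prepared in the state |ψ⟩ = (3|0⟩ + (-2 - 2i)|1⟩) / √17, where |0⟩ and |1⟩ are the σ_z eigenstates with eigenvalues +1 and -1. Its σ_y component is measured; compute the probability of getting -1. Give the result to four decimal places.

|-y⟩ = (|0⟩ - i|1⟩)/√2, so ⟨-y|ψ⟩ = (5 - 2i) / (√2·√17).
P = |5 - 2i|² / 34 = 29/34.

0.8529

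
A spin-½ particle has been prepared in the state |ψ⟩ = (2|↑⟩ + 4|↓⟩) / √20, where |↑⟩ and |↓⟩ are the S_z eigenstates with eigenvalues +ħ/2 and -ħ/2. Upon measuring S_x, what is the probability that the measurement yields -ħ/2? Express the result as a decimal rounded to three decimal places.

0.100

|-x⟩ = (|↑⟩ - |↓⟩)/√2, so ⟨-x|ψ⟩ = (-2) / (√2·√20).
P = |-2|² / 40 = 4/40.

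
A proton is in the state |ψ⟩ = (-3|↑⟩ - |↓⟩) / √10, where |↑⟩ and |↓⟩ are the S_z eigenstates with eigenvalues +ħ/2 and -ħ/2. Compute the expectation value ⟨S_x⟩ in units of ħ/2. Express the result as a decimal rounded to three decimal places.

0.600

⟨σ_x⟩ = 2 Re(a* b)/(|a|²+|b|²) with a = -3, b = -1.
a* b = 3, so ⟨σ_x⟩ = 6/10.
⟨S_x⟩ = (ħ/2)·⟨σ_x⟩.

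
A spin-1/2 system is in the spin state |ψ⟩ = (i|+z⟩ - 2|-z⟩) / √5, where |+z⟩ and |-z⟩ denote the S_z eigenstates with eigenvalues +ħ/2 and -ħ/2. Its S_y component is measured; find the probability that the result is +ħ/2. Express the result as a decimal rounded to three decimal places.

|+y⟩ = (|+z⟩ + i|-z⟩)/√2, so ⟨+y|ψ⟩ = (3i) / (√2·√5).
P = |3i|² / 10 = 9/10.

0.900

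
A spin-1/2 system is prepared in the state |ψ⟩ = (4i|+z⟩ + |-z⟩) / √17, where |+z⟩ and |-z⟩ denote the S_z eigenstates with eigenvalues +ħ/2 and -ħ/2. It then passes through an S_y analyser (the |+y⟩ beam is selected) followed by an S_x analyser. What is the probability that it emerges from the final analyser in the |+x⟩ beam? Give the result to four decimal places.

0.1324

First analyser (S_y): P(|+y⟩) = |⟨+y|ψ⟩|² = 9/34.
After stage 1 the state is |+y⟩; P(|+x⟩) = |⟨+x|+y⟩|² = 1/2.
Joint probability = 9/34 × 1/2 = 0.1324.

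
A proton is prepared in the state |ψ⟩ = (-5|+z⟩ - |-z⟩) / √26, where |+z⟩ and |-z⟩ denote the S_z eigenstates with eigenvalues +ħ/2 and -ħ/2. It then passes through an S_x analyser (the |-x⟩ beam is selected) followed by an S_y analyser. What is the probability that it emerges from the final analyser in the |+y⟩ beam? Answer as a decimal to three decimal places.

0.154

First analyser (S_x): P(|-x⟩) = |⟨-x|ψ⟩|² = 16/52.
After stage 1 the state is |-x⟩; P(|+y⟩) = |⟨+y|-x⟩|² = 1/2.
Joint probability = 16/52 × 1/2 = 0.154.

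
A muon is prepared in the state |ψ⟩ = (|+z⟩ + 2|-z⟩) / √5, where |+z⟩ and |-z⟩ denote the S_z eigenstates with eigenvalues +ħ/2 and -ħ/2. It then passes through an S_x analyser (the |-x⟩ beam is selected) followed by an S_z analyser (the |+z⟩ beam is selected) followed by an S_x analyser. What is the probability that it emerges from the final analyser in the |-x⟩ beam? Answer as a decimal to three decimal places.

0.025

First analyser (S_x): P(|-x⟩) = |⟨-x|ψ⟩|² = 1/10.
After stage 1 the state is |-x⟩; P(|+z⟩) = |⟨+z|-x⟩|² = 1/2.
After stage 2 the state is |+z⟩; P(|-x⟩) = |⟨-x|+z⟩|² = 1/2.
Joint probability = 1/10 × 1/2 × 1/2 = 0.025.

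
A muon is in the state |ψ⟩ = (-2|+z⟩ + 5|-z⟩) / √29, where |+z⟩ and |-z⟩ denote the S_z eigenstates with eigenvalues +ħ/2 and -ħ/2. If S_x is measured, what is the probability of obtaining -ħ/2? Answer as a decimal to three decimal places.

0.845

|-x⟩ = (|+z⟩ - |-z⟩)/√2, so ⟨-x|ψ⟩ = (-7) / (√2·√29).
P = |-7|² / 58 = 49/58.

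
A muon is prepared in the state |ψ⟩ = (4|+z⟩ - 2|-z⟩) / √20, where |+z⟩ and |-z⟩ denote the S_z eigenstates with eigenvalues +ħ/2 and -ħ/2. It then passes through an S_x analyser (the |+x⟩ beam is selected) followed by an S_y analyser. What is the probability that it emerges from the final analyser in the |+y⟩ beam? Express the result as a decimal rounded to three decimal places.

First analyser (S_x): P(|+x⟩) = |⟨+x|ψ⟩|² = 4/40.
After stage 1 the state is |+x⟩; P(|+y⟩) = |⟨+y|+x⟩|² = 1/2.
Joint probability = 4/40 × 1/2 = 0.050.

0.050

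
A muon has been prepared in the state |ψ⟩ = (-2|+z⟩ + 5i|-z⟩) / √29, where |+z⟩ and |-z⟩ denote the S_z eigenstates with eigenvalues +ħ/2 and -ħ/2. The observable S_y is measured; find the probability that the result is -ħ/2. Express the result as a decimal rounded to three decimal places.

0.845

|-y⟩ = (|+z⟩ - i|-z⟩)/√2, so ⟨-y|ψ⟩ = (-7) / (√2·√29).
P = |-7|² / 58 = 49/58.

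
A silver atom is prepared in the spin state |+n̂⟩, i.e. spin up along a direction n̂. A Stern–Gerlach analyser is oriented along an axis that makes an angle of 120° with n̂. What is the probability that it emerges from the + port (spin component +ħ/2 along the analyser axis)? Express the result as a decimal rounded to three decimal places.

0.250

For spin-½, the probability of finding spin-up along an axis at angle θ to the initial spin direction is cos²(θ/2); spin-down is sin²(θ/2).
θ = 120°, so P = cos²(60°) ≈ 0.250.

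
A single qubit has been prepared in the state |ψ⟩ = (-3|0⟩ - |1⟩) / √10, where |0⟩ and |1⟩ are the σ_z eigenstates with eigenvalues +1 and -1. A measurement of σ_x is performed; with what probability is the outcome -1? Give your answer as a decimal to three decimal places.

0.200

|-x⟩ = (|0⟩ - |1⟩)/√2, so ⟨-x|ψ⟩ = (-2) / (√2·√10).
P = |-2|² / 20 = 4/20.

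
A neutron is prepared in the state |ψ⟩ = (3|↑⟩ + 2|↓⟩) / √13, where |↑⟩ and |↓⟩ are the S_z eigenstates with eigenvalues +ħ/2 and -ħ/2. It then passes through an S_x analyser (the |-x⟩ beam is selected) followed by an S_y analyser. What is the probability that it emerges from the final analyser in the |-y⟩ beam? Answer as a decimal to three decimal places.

First analyser (S_x): P(|-x⟩) = |⟨-x|ψ⟩|² = 1/26.
After stage 1 the state is |-x⟩; P(|-y⟩) = |⟨-y|-x⟩|² = 1/2.
Joint probability = 1/26 × 1/2 = 0.019.

0.019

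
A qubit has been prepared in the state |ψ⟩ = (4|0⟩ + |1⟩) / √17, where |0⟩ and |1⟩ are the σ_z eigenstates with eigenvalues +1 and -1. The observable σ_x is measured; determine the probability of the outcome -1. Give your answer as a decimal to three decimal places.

|-x⟩ = (|0⟩ - |1⟩)/√2, so ⟨-x|ψ⟩ = (3) / (√2·√17).
P = |3|² / 34 = 9/34.

0.265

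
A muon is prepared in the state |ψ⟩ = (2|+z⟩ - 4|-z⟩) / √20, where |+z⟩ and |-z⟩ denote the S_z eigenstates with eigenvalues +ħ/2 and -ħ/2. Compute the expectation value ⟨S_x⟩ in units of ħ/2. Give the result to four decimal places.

⟨σ_x⟩ = 2 Re(a* b)/(|a|²+|b|²) with a = 2, b = -4.
a* b = -8, so ⟨σ_x⟩ = -16/20.
⟨S_x⟩ = (ħ/2)·⟨σ_x⟩.

-0.8000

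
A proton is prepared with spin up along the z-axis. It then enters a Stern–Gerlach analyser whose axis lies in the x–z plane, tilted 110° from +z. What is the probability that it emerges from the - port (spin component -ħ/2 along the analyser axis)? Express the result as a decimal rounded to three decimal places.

0.671

For spin-½, the probability of finding spin-up along an axis at angle θ to the initial spin direction is cos²(θ/2); spin-down is sin²(θ/2).
θ = 110°, so P = sin²(55°) ≈ 0.671.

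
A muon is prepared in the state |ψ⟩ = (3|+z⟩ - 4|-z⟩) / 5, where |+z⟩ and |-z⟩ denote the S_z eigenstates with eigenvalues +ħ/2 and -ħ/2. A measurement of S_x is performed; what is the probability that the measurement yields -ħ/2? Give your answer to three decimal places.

0.980

|-x⟩ = (|+z⟩ - |-z⟩)/√2, so ⟨-x|ψ⟩ = (7) / (√2·5).
P = |7|² / 50 = 49/50.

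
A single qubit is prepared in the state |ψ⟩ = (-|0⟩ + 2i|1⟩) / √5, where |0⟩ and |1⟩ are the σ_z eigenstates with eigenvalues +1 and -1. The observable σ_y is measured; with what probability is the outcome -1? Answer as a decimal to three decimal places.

0.900

|-y⟩ = (|0⟩ - i|1⟩)/√2, so ⟨-y|ψ⟩ = (-3) / (√2·√5).
P = |-3|² / 10 = 9/10.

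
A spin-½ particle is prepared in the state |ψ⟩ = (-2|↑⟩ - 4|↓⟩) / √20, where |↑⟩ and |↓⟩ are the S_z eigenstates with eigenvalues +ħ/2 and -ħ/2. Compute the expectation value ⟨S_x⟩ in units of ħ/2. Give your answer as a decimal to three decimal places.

0.800

⟨σ_x⟩ = 2 Re(a* b)/(|a|²+|b|²) with a = -2, b = -4.
a* b = 8, so ⟨σ_x⟩ = 16/20.
⟨S_x⟩ = (ħ/2)·⟨σ_x⟩.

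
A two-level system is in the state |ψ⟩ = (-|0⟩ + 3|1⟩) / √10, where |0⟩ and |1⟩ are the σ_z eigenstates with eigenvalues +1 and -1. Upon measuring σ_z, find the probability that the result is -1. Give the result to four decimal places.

0.9000

The -1 outcome corresponds to |1⟩. Its amplitude in |ψ⟩ is 3/√10.
P = |3|² / 10 = 9/10.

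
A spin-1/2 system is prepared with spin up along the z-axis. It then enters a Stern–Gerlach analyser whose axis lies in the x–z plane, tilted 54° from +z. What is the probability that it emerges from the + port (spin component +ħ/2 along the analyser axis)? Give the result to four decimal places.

0.7939

For spin-½, the probability of finding spin-up along an axis at angle θ to the initial spin direction is cos²(θ/2); spin-down is sin²(θ/2).
θ = 54°, so P = cos²(27°) ≈ 0.7939.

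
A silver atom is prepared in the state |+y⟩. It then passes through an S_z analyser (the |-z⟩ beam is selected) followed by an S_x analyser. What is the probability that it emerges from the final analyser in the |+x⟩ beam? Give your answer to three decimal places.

First analyser (S_z): from |+y⟩, P(|-z⟩) = 1/2.
After stage 1 the state is |-z⟩; P(|+x⟩) = |⟨+x|-z⟩|² = 1/2.
Joint probability = 1/2 × 1/2 = 0.250.

0.250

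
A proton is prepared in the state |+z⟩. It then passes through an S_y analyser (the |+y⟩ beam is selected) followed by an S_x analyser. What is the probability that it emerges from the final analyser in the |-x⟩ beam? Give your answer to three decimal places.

0.250

First analyser (S_y): from |+z⟩, P(|+y⟩) = 1/2.
After stage 1 the state is |+y⟩; P(|-x⟩) = |⟨-x|+y⟩|² = 1/2.
Joint probability = 1/2 × 1/2 = 0.250.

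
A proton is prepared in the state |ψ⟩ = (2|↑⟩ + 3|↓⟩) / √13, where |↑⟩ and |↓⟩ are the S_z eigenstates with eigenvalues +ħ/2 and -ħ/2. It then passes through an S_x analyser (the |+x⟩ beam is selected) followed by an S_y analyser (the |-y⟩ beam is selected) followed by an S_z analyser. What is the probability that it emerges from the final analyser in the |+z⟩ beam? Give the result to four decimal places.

0.2404

First analyser (S_x): P(|+x⟩) = |⟨+x|ψ⟩|² = 25/26.
After stage 1 the state is |+x⟩; P(|-y⟩) = |⟨-y|+x⟩|² = 1/2.
After stage 2 the state is |-y⟩; P(|+z⟩) = |⟨+z|-y⟩|² = 1/2.
Joint probability = 25/26 × 1/2 × 1/2 = 0.2404.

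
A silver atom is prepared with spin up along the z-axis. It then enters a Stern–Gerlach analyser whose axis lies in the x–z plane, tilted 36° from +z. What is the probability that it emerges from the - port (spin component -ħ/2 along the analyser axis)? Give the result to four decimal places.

0.0955

For spin-½, the probability of finding spin-up along an axis at angle θ to the initial spin direction is cos²(θ/2); spin-down is sin²(θ/2).
θ = 36°, so P = sin²(18°) ≈ 0.0955.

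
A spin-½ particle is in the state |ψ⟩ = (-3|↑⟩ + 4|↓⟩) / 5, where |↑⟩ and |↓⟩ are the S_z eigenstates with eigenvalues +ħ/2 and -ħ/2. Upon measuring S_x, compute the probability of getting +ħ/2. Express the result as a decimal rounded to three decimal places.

0.020

|+x⟩ = (|↑⟩ + |↓⟩)/√2, so ⟨+x|ψ⟩ = (1) / (√2·5).
P = |1|² / 50 = 1/50.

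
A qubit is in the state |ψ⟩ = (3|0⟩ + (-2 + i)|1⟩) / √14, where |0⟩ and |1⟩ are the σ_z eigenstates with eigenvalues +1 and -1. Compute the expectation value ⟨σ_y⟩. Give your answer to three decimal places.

⟨σ_y⟩ = 2 Im(a* b)/(|a|²+|b|²) with a = 3, b = (-2 + i).
a* b = (-6 + 3i), so ⟨σ_y⟩ = 6/14.

0.429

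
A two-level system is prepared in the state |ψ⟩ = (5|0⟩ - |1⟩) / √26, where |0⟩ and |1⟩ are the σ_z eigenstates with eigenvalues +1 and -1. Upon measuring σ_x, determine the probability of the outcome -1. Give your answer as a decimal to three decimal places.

|-x⟩ = (|0⟩ - |1⟩)/√2, so ⟨-x|ψ⟩ = (6) / (√2·√26).
P = |6|² / 52 = 36/52.

0.692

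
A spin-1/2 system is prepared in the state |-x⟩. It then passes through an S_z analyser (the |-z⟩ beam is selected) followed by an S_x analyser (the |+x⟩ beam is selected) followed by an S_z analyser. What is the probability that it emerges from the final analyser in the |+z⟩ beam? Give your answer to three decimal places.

First analyser (S_z): from |-x⟩, P(|-z⟩) = 1/2.
After stage 1 the state is |-z⟩; P(|+x⟩) = |⟨+x|-z⟩|² = 1/2.
After stage 2 the state is |+x⟩; P(|+z⟩) = |⟨+z|+x⟩|² = 1/2.
Joint probability = 1/2 × 1/2 × 1/2 = 0.125.

0.125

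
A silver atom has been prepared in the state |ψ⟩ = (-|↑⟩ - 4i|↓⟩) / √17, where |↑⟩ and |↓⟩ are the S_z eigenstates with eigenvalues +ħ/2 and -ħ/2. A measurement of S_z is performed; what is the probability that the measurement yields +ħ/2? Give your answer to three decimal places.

0.059

The +ħ/2 outcome corresponds to |↑⟩. Its amplitude in |ψ⟩ is -1/√17.
P = |-1|² / 17 = 1/17.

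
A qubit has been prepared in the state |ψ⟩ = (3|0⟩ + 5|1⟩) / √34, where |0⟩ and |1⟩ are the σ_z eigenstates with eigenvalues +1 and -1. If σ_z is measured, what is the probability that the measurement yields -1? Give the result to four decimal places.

The -1 outcome corresponds to |1⟩. Its amplitude in |ψ⟩ is 5/√34.
P = |5|² / 34 = 25/34.

0.7353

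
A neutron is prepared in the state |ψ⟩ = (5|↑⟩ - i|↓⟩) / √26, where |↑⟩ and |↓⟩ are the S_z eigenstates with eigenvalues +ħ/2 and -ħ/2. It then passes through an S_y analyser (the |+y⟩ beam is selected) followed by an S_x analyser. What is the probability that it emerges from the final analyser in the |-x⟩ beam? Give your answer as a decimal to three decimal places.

First analyser (S_y): P(|+y⟩) = |⟨+y|ψ⟩|² = 16/52.
After stage 1 the state is |+y⟩; P(|-x⟩) = |⟨-x|+y⟩|² = 1/2.
Joint probability = 16/52 × 1/2 = 0.154.

0.154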